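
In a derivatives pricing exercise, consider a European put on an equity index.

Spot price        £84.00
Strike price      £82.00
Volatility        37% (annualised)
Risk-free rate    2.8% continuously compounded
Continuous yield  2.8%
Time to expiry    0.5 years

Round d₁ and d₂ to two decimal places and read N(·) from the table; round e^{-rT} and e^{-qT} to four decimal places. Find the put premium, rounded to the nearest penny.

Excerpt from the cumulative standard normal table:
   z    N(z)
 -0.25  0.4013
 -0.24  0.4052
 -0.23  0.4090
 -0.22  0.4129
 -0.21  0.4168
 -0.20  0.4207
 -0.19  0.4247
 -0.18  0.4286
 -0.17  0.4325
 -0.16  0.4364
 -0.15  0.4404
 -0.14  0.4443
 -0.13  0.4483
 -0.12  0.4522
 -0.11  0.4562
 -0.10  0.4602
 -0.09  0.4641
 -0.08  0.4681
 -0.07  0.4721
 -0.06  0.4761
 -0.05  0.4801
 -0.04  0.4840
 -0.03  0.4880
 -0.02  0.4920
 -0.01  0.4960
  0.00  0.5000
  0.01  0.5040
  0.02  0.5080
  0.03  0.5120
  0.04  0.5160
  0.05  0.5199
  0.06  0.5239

£7.52

σ√T = 0.37·√0.5 = 0.2616
d₁ = [ln(84/82) + (0.028 − 0.028 + 0.37²/2)·0.5] / 0.2616 = [0.0241 + 0.0342] / 0.2616 = 0.2229 which rounds to 0.22
d₂ = d₁ − σ√T = 0.2229 − 0.2616 = -0.0387 which rounds to -0.04
e^(−qT) = e^(−0.028·0.5) = 0.9861;  e^(−rT) = e^(−0.028·0.5) = 0.9861
N(−d₂) = N(0.04) = 0.5160;  N(−d₁) = N(-0.22) = 0.4129
P = 82·0.9861·0.5160 − 84·0.9861·0.4129 = 41.7239 − 34.2015 = 7.5224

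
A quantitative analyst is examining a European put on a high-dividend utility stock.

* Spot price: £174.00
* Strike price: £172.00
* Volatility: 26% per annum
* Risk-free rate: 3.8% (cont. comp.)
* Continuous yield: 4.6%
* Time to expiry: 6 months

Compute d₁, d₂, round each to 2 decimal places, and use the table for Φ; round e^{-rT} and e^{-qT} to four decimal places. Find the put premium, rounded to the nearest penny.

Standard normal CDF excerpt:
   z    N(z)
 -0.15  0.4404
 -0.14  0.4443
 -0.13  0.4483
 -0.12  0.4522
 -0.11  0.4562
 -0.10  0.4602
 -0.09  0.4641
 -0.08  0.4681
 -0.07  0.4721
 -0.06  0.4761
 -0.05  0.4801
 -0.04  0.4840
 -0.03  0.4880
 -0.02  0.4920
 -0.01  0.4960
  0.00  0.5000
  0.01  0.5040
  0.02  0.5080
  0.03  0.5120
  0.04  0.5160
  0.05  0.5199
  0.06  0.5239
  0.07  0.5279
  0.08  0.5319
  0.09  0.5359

£11.51

σ√T = 0.26·√0.5 = 0.1838
d₁ = [ln(174/172) + (0.038 − 0.046 + ½·0.26²)·0.5] / (σ√T) = (0.0116 + 0.0129) / 0.1838 = 0.1330 ⇒ 0.13
d₂ = 0.1330 − 0.1838 = -0.0508 ⇒ -0.05
e^(−qT) = e^(−0.046·0.5) = 0.9773;  e^(−rT) = e^(−0.038·0.5) = 0.9812
N(−d₂) = N(0.05) = 0.5199;  N(−d₁) = N(-0.13) = 0.4483
P = 172·0.9812·0.5199 − 174·0.9773·0.4483 = 87.7417 − 76.2335 = 11.5081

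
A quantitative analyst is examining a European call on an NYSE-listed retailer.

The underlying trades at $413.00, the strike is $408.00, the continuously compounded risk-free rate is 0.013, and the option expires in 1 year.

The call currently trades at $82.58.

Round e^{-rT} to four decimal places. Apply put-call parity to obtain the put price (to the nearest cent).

$72.32

exp(−rT) = exp(−0.013·1) = 0.9871
Put-call parity: C − P = S − K·e^(−rT) = 413 − 408·0.9871 = 413 − 402.7368 = 10.2632
P = C − (C − P) = 82.58 − (10.2632) = 72.3168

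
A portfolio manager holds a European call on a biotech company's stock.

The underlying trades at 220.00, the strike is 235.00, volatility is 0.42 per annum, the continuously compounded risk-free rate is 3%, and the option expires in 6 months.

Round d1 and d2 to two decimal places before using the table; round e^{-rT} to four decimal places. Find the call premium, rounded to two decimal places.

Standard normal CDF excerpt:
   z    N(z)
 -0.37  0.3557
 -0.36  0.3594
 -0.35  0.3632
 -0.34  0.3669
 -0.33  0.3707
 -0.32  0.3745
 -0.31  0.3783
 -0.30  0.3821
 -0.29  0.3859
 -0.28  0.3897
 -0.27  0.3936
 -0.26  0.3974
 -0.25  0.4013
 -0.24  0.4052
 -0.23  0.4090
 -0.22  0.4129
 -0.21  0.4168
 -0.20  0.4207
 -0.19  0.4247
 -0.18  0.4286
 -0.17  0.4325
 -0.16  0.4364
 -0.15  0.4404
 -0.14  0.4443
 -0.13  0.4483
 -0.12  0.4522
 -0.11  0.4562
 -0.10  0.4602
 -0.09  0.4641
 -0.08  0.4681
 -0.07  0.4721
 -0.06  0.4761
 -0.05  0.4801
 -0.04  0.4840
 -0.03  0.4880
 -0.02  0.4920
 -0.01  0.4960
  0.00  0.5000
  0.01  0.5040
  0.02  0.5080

21.54

σ√T = 0.42·√0.5 = 0.2970
d₁ = [ln(220/235) + (0.03 + 0.42²/2)·0.5] / 0.2970 = [-0.0660 + 0.0591] / 0.2970 = -0.0231 → -0.02
d₂ = d₁ − σ√T = -0.0231 − 0.2970 = -0.3201 → -0.32
e^(−rT) = e^(−0.03·0.5) = 0.9851
N(d₁) = N(-0.02) = 0.4920;  N(d₂) = N(-0.32) = 0.3745
C = 220·0.4920 − 235·0.9851·0.3745 = 108.2400 − 86.6962 = 21.5438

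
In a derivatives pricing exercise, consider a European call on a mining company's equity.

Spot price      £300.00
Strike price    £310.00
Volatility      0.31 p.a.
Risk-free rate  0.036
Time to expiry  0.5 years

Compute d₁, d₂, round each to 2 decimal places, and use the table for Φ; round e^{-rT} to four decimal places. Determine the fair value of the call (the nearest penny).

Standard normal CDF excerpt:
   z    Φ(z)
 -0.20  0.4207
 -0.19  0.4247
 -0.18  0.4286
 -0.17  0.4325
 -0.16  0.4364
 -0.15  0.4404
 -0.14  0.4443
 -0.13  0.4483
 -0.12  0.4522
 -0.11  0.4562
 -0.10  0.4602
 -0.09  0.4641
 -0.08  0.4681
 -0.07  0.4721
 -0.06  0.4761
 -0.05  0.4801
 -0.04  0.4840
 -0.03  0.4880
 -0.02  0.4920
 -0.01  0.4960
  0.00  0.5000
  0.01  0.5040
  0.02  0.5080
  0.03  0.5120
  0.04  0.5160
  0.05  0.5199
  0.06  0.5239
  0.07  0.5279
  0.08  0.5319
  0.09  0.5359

σ√T = 0.31 × 0.7071 = 0.2192
d₁ = [ln(300/310) + (0.036 + 0.31²/2)·0.5] / 0.2192 = [-0.0328 + 0.0420] / 0.2192 = 0.0421 → 0.04
d₂ = d₁ − σ√T = 0.0421 − 0.2192 = -0.1771 → -0.18
e^(−rT) = e^(−0.036·0.5) = 0.9822
N(d₁) = N(0.04) = 0.5160;  N(d₂) = N(-0.18) = 0.4286
C = 300·0.5160 − 310·0.9822·0.4286 = 154.8000 − 130.5010 = 24.2990

£24.30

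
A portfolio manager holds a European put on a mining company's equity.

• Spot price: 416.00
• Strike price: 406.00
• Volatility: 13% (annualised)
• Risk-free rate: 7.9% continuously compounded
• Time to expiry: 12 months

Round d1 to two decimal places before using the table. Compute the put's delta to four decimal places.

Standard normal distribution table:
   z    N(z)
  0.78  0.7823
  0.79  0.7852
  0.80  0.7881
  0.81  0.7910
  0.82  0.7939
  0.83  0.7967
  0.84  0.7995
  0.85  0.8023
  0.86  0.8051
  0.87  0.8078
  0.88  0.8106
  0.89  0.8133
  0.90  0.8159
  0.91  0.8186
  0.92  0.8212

σ√T = 0.13·√1 = 0.1300
d₁ = [ln(416/406) + (0.079 + ½·0.13²)·1] / (σ√T) = (0.0243 + 0.0874) / 0.1300 = 0.8599 ≈ 0.86
N(d₁) = N(0.86) = 0.8051
Δ_put = N(d₁) − 1 = 0.8051 − 1 = -0.1949

-0.1949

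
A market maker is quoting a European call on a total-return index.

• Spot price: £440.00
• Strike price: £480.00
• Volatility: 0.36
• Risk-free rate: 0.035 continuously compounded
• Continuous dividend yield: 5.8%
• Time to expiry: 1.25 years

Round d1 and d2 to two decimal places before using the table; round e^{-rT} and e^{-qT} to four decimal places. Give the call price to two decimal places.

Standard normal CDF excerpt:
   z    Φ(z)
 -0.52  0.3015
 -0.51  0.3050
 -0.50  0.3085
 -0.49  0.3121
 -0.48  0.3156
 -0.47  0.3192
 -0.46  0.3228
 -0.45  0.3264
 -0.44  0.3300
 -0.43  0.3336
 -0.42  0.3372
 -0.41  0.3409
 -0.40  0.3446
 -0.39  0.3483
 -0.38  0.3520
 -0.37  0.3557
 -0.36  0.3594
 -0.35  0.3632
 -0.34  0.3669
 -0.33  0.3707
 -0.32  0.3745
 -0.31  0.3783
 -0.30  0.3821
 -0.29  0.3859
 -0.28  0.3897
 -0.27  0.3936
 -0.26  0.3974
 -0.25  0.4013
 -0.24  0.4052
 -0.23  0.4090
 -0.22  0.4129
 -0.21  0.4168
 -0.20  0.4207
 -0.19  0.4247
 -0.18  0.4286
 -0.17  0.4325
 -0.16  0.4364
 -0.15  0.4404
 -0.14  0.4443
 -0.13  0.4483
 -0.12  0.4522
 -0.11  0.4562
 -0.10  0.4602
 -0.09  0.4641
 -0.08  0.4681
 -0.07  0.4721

£46.53

σ√T = 0.36 × 1.1180 = 0.4025
d₁ = [ln(440/480) + (0.035 − 0.058 + ½·0.36²)·1.25] / (σ√T) = (-0.0870 + 0.0522) / 0.4025 = -0.0864 which rounds to -0.09
d₂ = -0.0864 − 0.4025 = -0.4889 which rounds to -0.49
exp(−qT) = exp(−0.058·1.25) = 0.9301;  exp(−rT) = exp(−0.035·1.25) = 0.9572
N(d₁) = N(-0.09) = 0.4641;  N(d₂) = N(-0.49) = 0.3121
C = 440·0.9301·0.4641 − 480·0.9572·0.3121 = 189.9301 − 143.3962 = 46.5339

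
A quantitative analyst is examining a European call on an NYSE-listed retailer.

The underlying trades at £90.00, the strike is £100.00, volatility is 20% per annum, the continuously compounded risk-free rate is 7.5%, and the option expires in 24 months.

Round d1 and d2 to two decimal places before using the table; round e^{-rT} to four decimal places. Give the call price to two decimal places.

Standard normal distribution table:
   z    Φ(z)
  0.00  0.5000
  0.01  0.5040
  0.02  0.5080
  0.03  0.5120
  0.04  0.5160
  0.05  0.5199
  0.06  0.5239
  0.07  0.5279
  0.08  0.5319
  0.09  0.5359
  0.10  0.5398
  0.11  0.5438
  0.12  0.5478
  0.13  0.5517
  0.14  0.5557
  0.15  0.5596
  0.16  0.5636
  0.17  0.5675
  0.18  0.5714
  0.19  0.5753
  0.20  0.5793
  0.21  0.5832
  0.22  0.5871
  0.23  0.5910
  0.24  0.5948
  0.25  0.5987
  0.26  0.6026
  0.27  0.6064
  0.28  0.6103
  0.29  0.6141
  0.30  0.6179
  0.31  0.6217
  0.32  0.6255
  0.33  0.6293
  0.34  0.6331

T = 2;  σ√T = 0.2828
ln(S/K) + (r + σ²/2)T = ln(90/100) + (0.075 + 0.2²/2)·2 = -0.1054 + 0.1900 = 0.0846
d₁ = 0.0846 / 0.2828 = 0.2992 ≈ 0.30
d₂ = d₁ − σ√T = 0.2992 − 0.2828 = 0.0164 ≈ 0.02
exp(−rT) = exp(−0.075·2) = 0.8607
N(d₁) = N(0.30) = 0.6179;  N(d₂) = N(0.02) = 0.5080
C = 90·0.6179 − 100·0.8607·0.5080 = 55.6110 − 43.7236 = 11.8874

£11.89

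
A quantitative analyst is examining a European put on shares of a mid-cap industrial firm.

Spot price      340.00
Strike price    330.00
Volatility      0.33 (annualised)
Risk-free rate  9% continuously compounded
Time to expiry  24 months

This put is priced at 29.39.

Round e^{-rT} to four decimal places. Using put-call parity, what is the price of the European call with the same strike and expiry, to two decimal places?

exp(−rT) = exp(−0.09·2) = 0.8353
Put-call parity: C − P = S − K·e^(−rT) = 340 − 330·0.8353 = 340 − 275.6490 = 64.3510
C = P + (C − P) = 29.39 + (64.3510) = 93.7410

93.74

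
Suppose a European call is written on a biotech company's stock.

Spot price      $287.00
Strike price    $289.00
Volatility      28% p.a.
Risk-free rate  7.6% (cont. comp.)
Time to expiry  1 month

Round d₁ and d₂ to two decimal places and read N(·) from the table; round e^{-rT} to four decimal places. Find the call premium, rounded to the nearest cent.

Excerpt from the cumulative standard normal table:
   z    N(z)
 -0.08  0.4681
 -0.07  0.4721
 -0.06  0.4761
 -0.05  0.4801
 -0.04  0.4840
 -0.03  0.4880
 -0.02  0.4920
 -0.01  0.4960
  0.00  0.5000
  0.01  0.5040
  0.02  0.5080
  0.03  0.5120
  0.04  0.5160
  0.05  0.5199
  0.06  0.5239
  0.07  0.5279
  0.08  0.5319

T = 0.08333;  σ√T = 0.0808
d₁ = [ln(287/289) + (0.076 + 0.28²/2)·0.08333] / 0.0808 = [-0.0069 + 0.0096] / 0.0808 = 0.0329 → 0.03
d₂ = d₁ − σ√T = 0.0329 − 0.0808 = -0.0480 → -0.05
exp(−rT) = exp(−0.076·0.08333) = 0.9937
N(d₁) = N(0.03) = 0.5120;  N(d₂) = N(-0.05) = 0.4801
C = 287·0.5120 − 289·0.9937·0.4801 = 146.9440 − 137.8748 = 9.0692

$9.07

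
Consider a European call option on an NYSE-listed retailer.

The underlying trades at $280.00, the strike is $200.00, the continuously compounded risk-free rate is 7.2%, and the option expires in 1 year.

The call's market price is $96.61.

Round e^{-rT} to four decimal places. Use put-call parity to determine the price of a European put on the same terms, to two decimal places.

e^(−rT) = e^(−0.072·1) = 0.9305
Put-call parity: C − P = S − K·e^(−rT) = 280 − 200·0.9305 = 280 − 186.1000 = 93.9000
P = C − (C − P) = 96.61 − (93.9000) = 2.7100

$2.71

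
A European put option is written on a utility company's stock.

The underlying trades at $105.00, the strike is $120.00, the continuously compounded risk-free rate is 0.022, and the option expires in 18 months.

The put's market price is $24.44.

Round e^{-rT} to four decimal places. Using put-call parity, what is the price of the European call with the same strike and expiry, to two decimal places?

e^(−rT) = e^(−0.022·1.5) = 0.9675
Put-call parity: C − P = S − K·e^(−rT) = 105 − 120·0.9675 = 105 − 116.1000 = -11.1000
C = P + (C − P) = 24.44 + (-11.1000) = 13.3400

$13.34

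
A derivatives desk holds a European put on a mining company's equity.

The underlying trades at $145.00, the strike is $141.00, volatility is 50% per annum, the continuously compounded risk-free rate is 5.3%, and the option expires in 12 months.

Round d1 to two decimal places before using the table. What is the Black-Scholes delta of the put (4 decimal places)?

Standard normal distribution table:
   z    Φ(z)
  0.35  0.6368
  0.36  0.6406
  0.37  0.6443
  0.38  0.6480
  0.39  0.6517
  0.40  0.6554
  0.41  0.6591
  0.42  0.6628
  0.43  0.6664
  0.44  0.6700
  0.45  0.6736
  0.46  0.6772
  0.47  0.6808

-0.3409

σ√T = 0.5 × 1.0000 = 0.5000
ln(S/K) + (r + σ²/2)T = ln(145/141) + (0.053 + 0.5²/2)·1 = 0.0280 + 0.1780 = 0.2060
d₁ = 0.2060 / 0.5000 = 0.4119 → 0.41
N(d₁) = N(0.41) = 0.6591
Δ_put = N(d₁) − 1 = 0.6591 − 1 = -0.3409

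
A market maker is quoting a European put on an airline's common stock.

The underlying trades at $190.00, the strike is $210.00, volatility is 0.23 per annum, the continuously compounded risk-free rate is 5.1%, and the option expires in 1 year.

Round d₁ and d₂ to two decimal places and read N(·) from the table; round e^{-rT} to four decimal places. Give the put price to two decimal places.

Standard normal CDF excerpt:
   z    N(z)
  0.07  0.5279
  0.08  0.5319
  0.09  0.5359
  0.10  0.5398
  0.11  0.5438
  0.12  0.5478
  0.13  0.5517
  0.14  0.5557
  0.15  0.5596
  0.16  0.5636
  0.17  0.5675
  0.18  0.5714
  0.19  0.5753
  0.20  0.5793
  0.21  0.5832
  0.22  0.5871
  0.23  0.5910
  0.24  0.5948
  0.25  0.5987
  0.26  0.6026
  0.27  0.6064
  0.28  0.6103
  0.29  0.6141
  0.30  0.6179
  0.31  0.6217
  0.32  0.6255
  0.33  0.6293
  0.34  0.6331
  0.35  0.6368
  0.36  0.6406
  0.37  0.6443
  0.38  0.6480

$23.02

T = 1;  σ√T = 0.2300
d₁ = [ln(190/210) + (0.051 + 0.23²/2)·1] / 0.2300 = [-0.1001 + 0.0774] / 0.2300 = -0.0984 ⇒ -0.10
d₂ = d₁ − σ√T = -0.0984 − 0.2300 = -0.3284 ⇒ -0.33
exp(−rT) = exp(−0.051·1) = 0.9503
N(−d₂) = N(0.33) = 0.6293;  N(−d₁) = N(0.10) = 0.5398
P = 210·0.9503·0.6293 − 190·0.5398 = 125.5850 − 102.5620 = 23.0230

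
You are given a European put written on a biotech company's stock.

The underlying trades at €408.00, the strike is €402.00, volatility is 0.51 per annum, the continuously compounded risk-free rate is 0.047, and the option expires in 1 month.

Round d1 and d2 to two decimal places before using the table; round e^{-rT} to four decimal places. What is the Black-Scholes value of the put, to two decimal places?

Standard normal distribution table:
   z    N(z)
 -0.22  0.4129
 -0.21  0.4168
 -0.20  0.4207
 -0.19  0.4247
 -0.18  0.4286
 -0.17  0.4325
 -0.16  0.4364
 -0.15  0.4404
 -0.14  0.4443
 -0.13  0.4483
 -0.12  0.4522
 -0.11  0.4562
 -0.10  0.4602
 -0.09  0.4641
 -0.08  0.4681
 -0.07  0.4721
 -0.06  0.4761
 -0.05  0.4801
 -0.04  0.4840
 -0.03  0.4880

σ√T = 0.51 × 0.2887 = 0.1472
d₁ = [ln(408/402) + (0.047 + 0.51²/2)·0.08333] / 0.1472 = [0.0148 + 0.0148] / 0.1472 = 0.2008 ≈ 0.20
d₂ = d₁ − σ√T = 0.2008 − 0.1472 = 0.0536 ≈ 0.05
e^(−rT) = e^(−0.047·0.08333) = 0.9961
N(−d₂) = N(-0.05) = 0.4801;  N(−d₁) = N(-0.20) = 0.4207
P = 402·0.9961·0.4801 − 408·0.4207 = 192.2475 − 171.6456 = 20.6019

€20.60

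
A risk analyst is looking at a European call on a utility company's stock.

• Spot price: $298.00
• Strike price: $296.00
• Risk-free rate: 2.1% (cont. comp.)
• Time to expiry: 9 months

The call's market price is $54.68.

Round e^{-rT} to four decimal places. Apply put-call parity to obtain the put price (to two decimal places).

exp(−rT) = exp(−0.021·0.75) = 0.9844
Put-call parity: C − P = S − K·e^(−rT) = 298 − 296·0.9844 = 298 − 291.3824 = 6.6176
P = C − (C − P) = 54.68 − (6.6176) = 48.0624

$48.06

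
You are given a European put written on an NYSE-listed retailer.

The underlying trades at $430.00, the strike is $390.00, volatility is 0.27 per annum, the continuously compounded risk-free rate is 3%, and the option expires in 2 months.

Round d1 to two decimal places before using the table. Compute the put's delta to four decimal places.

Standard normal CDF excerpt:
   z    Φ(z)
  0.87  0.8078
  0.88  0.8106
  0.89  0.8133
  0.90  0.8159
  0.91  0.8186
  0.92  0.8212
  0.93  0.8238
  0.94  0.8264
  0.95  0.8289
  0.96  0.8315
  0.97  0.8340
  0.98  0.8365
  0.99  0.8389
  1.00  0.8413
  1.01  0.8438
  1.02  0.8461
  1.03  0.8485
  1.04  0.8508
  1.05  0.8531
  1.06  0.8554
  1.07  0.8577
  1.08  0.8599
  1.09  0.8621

-0.1611

T = 0.1667;  σ√T = 0.1102
d₁ = [ln(430/390) + (0.03 + 0.27²/2)·0.1667] / 0.1102 = [0.0976 + 0.0111] / 0.1102 = 0.9863 → 0.99
N(d₁) = N(0.99) = 0.8389
Δ_put = N(d₁) − 1 = 0.8389 − 1 = -0.1611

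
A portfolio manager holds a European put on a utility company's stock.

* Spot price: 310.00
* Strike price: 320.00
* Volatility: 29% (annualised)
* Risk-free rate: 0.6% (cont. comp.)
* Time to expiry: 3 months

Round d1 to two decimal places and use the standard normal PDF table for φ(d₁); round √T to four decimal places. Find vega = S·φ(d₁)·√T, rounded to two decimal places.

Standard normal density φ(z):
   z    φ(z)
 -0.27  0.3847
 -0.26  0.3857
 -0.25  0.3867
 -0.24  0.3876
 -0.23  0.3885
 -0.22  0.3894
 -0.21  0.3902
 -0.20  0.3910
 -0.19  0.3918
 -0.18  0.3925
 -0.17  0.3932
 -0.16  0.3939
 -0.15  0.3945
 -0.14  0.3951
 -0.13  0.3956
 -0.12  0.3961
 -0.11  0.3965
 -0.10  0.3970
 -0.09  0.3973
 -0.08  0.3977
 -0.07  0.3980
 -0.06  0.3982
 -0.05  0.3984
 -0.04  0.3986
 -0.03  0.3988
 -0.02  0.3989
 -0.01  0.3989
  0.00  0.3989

61.24

σ√T = 0.29 × 0.5000 = 0.1450
ln(S/K) + (r + σ²/2)T = ln(310/320) + (0.006 + 0.29²/2)·0.25 = -0.0317 + 0.0120 = -0.0197
d₁ = -0.0197 / 0.1450 = -0.1361 ≈ -0.14
√T = √0.25 = 0.5000
φ(d₁) = φ(-0.14) = 0.3951
vega = S·φ(d₁)·√T = 310·0.3951·0.5000 = 61.2405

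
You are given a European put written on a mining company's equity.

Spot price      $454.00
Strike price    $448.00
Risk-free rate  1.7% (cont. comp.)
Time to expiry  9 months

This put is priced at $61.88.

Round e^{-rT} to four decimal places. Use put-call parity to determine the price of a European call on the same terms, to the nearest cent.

$73.57

exp(−rT) = exp(−0.017·0.75) = 0.9873
Put-call parity: C − P = S − K·e^(−rT) = 454 − 448·0.9873 = 454 − 442.3104 = 11.6896
C = P + (C − P) = 61.88 + (11.6896) = 73.5696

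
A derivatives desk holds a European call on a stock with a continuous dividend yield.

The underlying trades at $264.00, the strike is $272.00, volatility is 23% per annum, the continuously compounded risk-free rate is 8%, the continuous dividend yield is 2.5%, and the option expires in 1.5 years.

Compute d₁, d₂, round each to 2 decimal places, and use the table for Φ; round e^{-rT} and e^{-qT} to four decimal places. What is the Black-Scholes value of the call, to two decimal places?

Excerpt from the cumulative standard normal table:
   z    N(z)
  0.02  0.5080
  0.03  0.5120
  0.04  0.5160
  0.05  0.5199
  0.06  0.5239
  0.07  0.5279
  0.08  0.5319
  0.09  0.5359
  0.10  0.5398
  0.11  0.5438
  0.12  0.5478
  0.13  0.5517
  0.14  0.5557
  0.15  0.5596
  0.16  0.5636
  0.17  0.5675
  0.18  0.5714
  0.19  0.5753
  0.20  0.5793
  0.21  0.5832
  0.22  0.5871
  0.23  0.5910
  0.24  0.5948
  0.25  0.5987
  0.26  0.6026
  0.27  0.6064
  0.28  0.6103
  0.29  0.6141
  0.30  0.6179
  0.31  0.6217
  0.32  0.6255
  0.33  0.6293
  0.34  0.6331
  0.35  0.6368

$34.60

T = 1.5;  σ√T = 0.2817
d₁ = [ln(264/272) + (0.08 − 0.025 + 0.23²/2)·1.5] / 0.2817 = [-0.0299 + 0.1222] / 0.2817 = 0.3277 which rounds to 0.33
d₂ = d₁ − σ√T = 0.3277 − 0.2817 = 0.0461 which rounds to 0.05
exp(−qT) = exp(−0.025·1.5) = 0.9632;  exp(−rT) = exp(−0.08·1.5) = 0.8869
C = 264·0.9632·N(0.33) − 272·0.8869·N(0.05) = 264·0.9632·0.6293 − 272·0.8869·0.5199 = 160.0214 − 125.4190 = 34.6024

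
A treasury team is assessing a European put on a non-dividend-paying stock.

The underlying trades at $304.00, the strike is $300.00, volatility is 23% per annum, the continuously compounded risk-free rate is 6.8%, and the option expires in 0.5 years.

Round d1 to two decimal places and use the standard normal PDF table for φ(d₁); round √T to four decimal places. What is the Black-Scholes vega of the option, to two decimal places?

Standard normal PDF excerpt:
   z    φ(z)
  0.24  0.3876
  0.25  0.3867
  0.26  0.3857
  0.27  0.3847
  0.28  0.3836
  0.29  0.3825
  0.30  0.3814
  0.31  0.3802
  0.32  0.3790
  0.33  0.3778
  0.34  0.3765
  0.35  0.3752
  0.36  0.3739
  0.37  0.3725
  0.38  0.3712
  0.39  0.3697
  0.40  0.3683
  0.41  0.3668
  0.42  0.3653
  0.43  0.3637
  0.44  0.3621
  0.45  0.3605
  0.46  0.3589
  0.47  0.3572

T = 0.5;  σ√T = 0.1626
ln(S/K) + (r + σ²/2)T = ln(304/300) + (0.068 + 0.23²/2)·0.5 = 0.0132 + 0.0472 = 0.0605
d₁ = 0.0605 / 0.1626 = 0.3718 ≈ 0.37
√T = √0.5 = 0.7071
φ(d₁) = φ(0.37) = 0.3725
vega = S·φ(d₁)·√T = 304·0.3725·0.7071 = 80.0720

80.07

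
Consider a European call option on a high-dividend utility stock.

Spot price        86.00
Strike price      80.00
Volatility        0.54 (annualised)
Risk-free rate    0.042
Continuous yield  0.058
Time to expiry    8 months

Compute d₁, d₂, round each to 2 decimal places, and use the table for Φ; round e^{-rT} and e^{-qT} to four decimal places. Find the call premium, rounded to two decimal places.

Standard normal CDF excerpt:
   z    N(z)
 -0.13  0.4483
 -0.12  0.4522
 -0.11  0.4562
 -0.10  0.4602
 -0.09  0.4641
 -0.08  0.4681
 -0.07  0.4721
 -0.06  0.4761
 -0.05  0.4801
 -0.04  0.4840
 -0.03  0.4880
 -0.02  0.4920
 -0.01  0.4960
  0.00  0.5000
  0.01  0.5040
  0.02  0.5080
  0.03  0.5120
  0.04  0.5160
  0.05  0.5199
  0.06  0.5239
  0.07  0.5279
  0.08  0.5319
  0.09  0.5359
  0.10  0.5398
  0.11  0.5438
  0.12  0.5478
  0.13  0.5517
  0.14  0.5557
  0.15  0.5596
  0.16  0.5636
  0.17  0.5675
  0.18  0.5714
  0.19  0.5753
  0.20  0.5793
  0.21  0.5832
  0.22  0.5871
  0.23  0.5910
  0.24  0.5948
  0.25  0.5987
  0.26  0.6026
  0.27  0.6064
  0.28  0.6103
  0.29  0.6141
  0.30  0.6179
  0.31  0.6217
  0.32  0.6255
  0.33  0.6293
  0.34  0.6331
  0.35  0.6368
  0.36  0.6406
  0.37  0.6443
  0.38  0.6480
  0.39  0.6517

σ√T = 0.54 × 0.8165 = 0.4409
d₁ = [ln(86/80) + (0.042 − 0.058 + 0.54²/2)·0.6667] / 0.4409 = [0.0723 + 0.0865] / 0.4409 = 0.3603 → 0.36
d₂ = d₁ − σ√T = 0.3603 − 0.4409 = -0.0806 → -0.08
exp(−qT) = exp(−0.058·0.6667) = 0.9621;  exp(−rT) = exp(−0.042·0.6667) = 0.9724
C = 86·0.9621·N(0.36) − 80·0.9724·N(-0.08) = 86·0.9621·0.6406 − 80·0.9724·0.4681 = 53.0036 − 36.4144 = 16.5892

16.59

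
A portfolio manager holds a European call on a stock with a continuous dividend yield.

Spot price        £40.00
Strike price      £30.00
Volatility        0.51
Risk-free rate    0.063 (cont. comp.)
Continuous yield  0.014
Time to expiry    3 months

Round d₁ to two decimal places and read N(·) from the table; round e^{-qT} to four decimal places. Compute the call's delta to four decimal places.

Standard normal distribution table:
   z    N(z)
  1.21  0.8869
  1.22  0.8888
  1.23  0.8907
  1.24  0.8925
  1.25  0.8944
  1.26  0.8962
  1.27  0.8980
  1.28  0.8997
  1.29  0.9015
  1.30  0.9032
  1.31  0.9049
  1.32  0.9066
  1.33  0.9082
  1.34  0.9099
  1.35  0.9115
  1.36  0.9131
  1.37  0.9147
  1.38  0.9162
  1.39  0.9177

σ√T = 0.51·√0.25 = 0.2550
d₁ = [ln(40/30) + (0.063 − 0.014 + 0.51²/2)·0.25] / 0.2550 = [0.2877 + 0.0448] / 0.2550 = 1.3037 ⇒ 1.30
N(d₁) = N(1.30) = 0.9032
Δ_call = e^(−qT)·N(d₁) = 0.9965·0.9032 = 0.9000

0.9000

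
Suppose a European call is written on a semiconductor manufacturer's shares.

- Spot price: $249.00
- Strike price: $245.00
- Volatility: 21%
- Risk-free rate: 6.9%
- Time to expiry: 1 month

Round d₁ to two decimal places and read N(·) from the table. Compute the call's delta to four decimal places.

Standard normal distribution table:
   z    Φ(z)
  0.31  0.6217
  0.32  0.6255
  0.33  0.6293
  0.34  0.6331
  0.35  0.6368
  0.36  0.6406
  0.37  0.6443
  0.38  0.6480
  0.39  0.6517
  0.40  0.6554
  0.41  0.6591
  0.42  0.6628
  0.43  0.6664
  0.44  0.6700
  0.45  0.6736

0.6517

σ√T = 0.21·√0.08333 = 0.0606
ln(S/K) + (r + σ²/2)T = ln(249/245) + (0.069 + 0.21²/2)·0.08333 = 0.0162 + 0.0076 = 0.0238
d₁ = 0.0238 / 0.0606 = 0.3923 which rounds to 0.39
N(d₁) = N(0.39) = 0.6517
Δ_call = N(d₁) = 0.6517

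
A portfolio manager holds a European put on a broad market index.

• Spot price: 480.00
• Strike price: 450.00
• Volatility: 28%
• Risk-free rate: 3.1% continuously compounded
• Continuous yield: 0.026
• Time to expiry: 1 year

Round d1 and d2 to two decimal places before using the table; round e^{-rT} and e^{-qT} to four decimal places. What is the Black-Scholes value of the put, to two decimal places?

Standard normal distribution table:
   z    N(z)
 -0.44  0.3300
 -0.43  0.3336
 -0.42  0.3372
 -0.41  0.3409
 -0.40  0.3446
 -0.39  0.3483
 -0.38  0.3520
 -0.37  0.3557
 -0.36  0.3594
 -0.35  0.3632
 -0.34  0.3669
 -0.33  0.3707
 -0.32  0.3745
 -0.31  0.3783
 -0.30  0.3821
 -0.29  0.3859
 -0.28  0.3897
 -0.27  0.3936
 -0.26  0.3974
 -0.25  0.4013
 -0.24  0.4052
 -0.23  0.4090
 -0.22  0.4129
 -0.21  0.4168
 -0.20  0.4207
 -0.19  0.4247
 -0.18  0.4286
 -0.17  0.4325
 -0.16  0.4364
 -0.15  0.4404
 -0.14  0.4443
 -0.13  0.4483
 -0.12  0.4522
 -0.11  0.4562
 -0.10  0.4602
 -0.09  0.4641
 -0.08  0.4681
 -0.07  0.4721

36.14

T = 1;  σ√T = 0.2800
ln(S/K) + (r − q + σ²/2)T = ln(480/450) + (0.031 − 0.026 + 0.28²/2)·1 = 0.0645 + 0.0442 = 0.1087
d₁ = 0.1087 / 0.2800 = 0.3884 → 0.39
d₂ = d₁ − σ√T = 0.3884 − 0.2800 = 0.1084 → 0.11
exp(−qT) = exp(−0.026·1) = 0.9743;  exp(−rT) = exp(−0.031·1) = 0.9695
P = 450·0.9695·N(-0.11) − 480·0.9743·N(-0.39) = 450·0.9695·0.4562 − 480·0.9743·0.3483 = 199.0287 − 162.8874 = 36.1413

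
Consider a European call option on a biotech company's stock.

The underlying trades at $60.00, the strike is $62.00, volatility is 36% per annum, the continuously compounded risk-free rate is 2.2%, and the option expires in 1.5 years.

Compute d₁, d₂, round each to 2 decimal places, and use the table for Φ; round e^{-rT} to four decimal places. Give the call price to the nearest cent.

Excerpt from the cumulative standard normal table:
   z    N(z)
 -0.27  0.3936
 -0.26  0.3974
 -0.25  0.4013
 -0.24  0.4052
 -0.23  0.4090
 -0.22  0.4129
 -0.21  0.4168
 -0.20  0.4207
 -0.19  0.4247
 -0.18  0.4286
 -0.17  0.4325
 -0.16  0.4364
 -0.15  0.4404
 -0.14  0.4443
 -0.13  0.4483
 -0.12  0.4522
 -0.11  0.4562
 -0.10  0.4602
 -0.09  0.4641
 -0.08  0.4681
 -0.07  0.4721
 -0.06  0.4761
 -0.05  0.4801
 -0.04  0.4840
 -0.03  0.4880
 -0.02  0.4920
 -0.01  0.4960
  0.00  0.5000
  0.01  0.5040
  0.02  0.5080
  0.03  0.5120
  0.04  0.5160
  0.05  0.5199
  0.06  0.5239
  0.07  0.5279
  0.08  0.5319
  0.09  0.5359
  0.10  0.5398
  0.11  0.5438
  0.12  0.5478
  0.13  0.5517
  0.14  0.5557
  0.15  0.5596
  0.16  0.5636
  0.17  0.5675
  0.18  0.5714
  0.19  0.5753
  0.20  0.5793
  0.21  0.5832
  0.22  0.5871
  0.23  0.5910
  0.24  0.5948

$10.46

σ√T = 0.36 × 1.2247 = 0.4409
d₁ = [ln(60/62) + (0.022 + ½·0.36²)·1.5] / (σ√T) = (-0.0328 + 0.1302) / 0.4409 = 0.2209 → 0.22
d₂ = 0.2209 − 0.4409 = -0.2200 → -0.22
exp(−rT) = exp(−0.022·1.5) = 0.9675
N(d₁) = N(0.22) = 0.5871;  N(d₂) = N(-0.22) = 0.4129
C = 60·0.5871 − 62·0.9675·0.4129 = 35.2260 − 24.7678 = 10.4582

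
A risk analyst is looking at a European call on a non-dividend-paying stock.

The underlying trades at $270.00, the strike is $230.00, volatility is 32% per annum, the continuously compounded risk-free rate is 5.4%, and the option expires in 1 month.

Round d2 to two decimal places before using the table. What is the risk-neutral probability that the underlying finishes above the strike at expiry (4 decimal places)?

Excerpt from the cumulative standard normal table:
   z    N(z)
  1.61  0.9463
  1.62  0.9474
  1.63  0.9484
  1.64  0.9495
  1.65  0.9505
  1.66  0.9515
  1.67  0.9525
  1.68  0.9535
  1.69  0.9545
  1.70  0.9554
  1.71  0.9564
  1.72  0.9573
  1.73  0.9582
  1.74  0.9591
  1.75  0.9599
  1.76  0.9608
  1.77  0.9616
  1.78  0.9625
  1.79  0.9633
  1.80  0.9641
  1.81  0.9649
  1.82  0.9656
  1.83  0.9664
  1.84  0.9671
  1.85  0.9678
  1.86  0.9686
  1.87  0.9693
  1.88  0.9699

0.9591

σ√T = 0.32 × 0.2887 = 0.0924
ln(S/K) + (r + σ²/2)T = ln(270/230) + (0.054 + 0.32²/2)·0.08333 = 0.1603 + 0.0088 = 0.1691
d₁ = 0.1691 / 0.0924 = 1.8307 which rounds to 1.83
d₂ = d₁ − σ√T = 1.8307 − 0.0924 = 1.7383 which rounds to 1.74
Risk-neutral Pr[S_T > K] = N(d₂) = N(1.74) = 0.9591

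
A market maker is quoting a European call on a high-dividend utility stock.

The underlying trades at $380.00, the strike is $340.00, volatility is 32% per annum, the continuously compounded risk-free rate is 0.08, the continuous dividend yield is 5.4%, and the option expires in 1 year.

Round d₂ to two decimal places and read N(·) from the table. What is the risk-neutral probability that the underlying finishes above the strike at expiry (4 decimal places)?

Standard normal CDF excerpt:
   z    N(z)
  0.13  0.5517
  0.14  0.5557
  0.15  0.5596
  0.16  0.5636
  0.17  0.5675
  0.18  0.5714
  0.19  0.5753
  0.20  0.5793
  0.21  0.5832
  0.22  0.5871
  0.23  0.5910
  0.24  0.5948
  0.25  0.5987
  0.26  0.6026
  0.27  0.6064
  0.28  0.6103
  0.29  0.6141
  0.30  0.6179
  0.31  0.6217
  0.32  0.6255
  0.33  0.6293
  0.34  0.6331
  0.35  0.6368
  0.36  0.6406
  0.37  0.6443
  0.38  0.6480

0.6064

T = 1;  σ√T = 0.3200
ln(S/K) + (r − q + σ²/2)T = ln(380/340) + (0.08 − 0.054 + 0.32²/2)·1 = 0.1112 + 0.0772 = 0.1884
d₁ = 0.1884 / 0.3200 = 0.5888 which rounds to 0.59
d₂ = d₁ − σ√T = 0.5888 − 0.3200 = 0.2688 which rounds to 0.27
Risk-neutral Pr[S_T > K] = N(d₂) = N(0.27) = 0.6064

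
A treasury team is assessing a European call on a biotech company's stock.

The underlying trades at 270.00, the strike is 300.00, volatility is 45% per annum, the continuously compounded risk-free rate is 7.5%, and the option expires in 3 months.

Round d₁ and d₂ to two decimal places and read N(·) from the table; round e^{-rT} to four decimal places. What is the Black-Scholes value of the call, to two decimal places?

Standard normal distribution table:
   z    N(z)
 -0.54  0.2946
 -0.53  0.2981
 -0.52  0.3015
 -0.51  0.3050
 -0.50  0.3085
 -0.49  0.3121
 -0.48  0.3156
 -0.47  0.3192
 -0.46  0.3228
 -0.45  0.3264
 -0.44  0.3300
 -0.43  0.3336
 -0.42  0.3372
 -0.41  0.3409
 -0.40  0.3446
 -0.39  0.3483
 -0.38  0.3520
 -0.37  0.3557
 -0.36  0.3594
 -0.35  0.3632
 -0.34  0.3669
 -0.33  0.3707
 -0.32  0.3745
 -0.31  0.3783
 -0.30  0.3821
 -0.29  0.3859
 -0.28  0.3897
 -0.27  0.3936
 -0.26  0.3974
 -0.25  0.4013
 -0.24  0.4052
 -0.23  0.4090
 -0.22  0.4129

σ√T = 0.45 × 0.5000 = 0.2250
ln(S/K) + (r + σ²/2)T = ln(270/300) + (0.075 + 0.45²/2)·0.25 = -0.1054 + 0.0441 = -0.0613
d₁ = -0.0613 / 0.2250 = -0.2724 → -0.27
d₂ = d₁ − σ√T = -0.2724 − 0.2250 = -0.4974 → -0.50
e^(−rT) = e^(−0.075·0.25) = 0.9814
N(d₁) = N(-0.27) = 0.3936;  N(d₂) = N(-0.50) = 0.3085
C = 270·0.3936 − 300·0.9814·0.3085 = 106.2720 − 90.8286 = 15.4434

15.44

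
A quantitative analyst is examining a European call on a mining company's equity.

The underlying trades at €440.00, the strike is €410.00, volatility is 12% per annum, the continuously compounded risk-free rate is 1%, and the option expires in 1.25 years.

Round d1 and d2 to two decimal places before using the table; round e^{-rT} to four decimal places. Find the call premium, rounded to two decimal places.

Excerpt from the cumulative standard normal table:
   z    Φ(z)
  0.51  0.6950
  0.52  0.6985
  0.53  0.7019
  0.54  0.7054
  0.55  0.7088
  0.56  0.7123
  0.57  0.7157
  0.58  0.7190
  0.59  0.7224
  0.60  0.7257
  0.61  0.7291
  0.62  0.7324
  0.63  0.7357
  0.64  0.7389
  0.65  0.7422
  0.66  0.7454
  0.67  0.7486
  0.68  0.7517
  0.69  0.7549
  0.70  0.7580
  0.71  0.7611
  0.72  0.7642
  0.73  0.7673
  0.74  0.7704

€45.15

σ√T = 0.12·√1.25 = 0.1342
d₁ = [ln(440/410) + (0.01 + ½·0.12²)·1.25] / (σ√T) = (0.0706 + 0.0215) / 0.1342 = 0.6866 ⇒ 0.69
d₂ = 0.6866 − 0.1342 = 0.5524 ⇒ 0.55
e^(−rT) = e^(−0.01·1.25) = 0.9876
C = 440·N(0.69) − 410·0.9876·N(0.55) = 440·0.7549 − 410·0.9876·0.7088 = 332.1560 − 287.0045 = 45.1515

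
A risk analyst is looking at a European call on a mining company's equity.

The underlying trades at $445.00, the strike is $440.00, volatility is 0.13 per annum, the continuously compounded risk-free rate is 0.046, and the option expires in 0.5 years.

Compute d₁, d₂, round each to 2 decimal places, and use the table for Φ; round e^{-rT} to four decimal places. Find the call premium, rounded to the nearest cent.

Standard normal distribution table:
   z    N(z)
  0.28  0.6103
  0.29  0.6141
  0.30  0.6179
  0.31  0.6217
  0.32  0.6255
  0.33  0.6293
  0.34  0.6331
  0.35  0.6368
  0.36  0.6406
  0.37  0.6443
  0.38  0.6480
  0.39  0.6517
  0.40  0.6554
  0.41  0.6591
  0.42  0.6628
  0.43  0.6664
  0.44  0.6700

T = 0.5;  σ√T = 0.0919
ln(S/K) + (r + σ²/2)T = ln(445/440) + (0.046 + 0.13²/2)·0.5 = 0.0113 + 0.0272 = 0.0385
d₁ = 0.0385 / 0.0919 = 0.4191 which rounds to 0.42
d₂ = d₁ − σ√T = 0.4191 − 0.0919 = 0.3272 which rounds to 0.33
exp(−rT) = exp(−0.046·0.5) = 0.9773
N(d₁) = N(0.42) = 0.6628;  N(d₂) = N(0.33) = 0.6293
C = 445·0.6628 − 440·0.9773·0.6293 = 294.9460 − 270.6066 = 24.3394

$24.34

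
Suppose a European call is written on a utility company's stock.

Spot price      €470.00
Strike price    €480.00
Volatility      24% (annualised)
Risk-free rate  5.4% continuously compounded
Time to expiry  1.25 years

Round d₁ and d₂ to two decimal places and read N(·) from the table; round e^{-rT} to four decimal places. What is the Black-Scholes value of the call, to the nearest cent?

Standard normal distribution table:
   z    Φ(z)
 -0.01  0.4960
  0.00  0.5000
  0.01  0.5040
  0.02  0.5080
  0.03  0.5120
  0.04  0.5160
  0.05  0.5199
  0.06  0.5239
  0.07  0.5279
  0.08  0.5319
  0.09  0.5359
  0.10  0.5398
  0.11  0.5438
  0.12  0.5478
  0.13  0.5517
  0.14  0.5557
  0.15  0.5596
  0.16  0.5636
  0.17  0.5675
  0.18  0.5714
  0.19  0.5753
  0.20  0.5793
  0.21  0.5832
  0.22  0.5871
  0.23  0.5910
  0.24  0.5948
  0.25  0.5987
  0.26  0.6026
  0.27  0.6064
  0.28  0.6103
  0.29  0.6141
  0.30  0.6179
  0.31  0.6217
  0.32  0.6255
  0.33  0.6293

σ√T = 0.24·√1.25 = 0.2683
d₁ = [ln(470/480) + (0.054 + ½·0.24²)·1.25] / (σ√T) = (-0.0211 + 0.1035) / 0.2683 = 0.3073 ≈ 0.31
d₂ = 0.3073 − 0.2683 = 0.0389 ≈ 0.04
e^(−rT) = e^(−0.054·1.25) = 0.9347
N(d₁) = N(0.31) = 0.6217;  N(d₂) = N(0.04) = 0.5160
C = 470·0.6217 − 480·0.9347·0.5160 = 292.1990 − 231.5065 = 60.6925

€60.69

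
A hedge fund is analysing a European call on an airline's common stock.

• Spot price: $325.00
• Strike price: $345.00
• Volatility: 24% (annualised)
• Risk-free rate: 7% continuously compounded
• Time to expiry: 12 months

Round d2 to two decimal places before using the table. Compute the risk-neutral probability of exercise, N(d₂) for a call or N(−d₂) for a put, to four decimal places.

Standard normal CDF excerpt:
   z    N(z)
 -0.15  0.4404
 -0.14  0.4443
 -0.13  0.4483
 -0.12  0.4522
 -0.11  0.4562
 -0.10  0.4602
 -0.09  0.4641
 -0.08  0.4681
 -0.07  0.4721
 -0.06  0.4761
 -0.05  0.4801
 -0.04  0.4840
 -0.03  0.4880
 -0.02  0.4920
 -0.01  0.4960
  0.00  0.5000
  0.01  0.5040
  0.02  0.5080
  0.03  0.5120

σ√T = 0.24 × 1.0000 = 0.2400
ln(S/K) + (r + σ²/2)T = ln(325/345) + (0.07 + 0.24²/2)·1 = -0.0597 + 0.0988 = 0.0391
d₁ = 0.0391 / 0.2400 = 0.1628 ≈ 0.16
d₂ = d₁ − σ√T = 0.1628 − 0.2400 = -0.0772 ≈ -0.08
Pr(exercise) under Q = N(d₂) = 0.4681

0.4681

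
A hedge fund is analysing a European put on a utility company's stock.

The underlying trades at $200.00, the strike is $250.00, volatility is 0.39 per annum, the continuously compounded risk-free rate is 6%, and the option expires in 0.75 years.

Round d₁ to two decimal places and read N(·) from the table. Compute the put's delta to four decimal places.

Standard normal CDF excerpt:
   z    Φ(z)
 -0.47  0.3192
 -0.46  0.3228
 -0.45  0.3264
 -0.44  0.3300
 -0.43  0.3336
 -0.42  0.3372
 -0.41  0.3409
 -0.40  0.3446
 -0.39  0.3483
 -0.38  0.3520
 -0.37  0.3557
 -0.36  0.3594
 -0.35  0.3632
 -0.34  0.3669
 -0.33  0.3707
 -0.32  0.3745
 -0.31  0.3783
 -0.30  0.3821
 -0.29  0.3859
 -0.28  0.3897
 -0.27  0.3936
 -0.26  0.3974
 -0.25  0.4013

σ√T = 0.39·√0.75 = 0.3377
d₁ = [ln(200/250) + (0.06 + ½·0.39²)·0.75] / (σ√T) = (-0.2231 + 0.1020) / 0.3377 = -0.3586 → -0.36
N(d₁) = N(-0.36) = 0.3594
Δ_put = N(d₁) − 1 = 0.3594 − 1 = -0.6406

-0.6406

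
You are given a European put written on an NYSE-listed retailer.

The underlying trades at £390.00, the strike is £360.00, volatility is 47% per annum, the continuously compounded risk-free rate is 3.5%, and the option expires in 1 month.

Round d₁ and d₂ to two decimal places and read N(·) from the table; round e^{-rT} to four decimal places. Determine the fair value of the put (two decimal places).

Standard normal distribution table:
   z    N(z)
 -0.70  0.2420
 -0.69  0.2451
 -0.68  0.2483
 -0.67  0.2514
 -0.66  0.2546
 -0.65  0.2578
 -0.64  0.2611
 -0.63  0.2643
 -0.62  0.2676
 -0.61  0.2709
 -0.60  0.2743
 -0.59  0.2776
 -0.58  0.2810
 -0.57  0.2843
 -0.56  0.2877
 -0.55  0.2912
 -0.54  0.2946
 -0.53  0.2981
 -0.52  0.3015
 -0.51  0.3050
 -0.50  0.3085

σ√T = 0.47·√0.08333 = 0.1357
ln(S/K) + (r + σ²/2)T = ln(390/360) + (0.035 + 0.47²/2)·0.08333 = 0.0800 + 0.0121 = 0.0922
d₁ = 0.0922 / 0.1357 = 0.6793 ≈ 0.68
d₂ = d₁ − σ√T = 0.6793 − 0.1357 = 0.5436 ≈ 0.54
exp(−rT) = exp(−0.035·0.08333) = 0.9971
N(−d₂) = N(-0.54) = 0.2946;  N(−d₁) = N(-0.68) = 0.2483
P = 360·0.9971·0.2946 − 390·0.2483 = 105.7484 − 96.8370 = 8.9114

£8.91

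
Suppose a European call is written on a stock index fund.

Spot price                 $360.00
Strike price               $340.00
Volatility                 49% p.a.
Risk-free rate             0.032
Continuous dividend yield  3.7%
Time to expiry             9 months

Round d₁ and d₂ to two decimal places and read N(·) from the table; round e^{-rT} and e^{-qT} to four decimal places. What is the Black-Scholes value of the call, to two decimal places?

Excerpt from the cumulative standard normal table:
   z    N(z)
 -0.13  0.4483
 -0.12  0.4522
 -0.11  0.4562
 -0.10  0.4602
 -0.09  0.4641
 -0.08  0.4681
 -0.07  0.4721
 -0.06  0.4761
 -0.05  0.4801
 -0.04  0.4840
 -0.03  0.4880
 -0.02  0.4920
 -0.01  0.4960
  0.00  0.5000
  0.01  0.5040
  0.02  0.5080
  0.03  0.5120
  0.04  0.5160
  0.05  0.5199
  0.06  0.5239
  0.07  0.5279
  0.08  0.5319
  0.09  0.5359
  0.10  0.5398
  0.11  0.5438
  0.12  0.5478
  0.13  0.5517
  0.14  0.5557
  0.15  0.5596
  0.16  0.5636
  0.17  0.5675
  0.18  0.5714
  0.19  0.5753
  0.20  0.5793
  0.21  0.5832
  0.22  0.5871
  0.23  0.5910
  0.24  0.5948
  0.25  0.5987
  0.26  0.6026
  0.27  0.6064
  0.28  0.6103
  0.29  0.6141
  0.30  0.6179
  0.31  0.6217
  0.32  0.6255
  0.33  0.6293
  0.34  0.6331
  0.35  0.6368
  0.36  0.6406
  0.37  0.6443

σ√T = 0.49·√0.75 = 0.4244
d₁ = [ln(360/340) + (0.032 − 0.037 + ½·0.49²)·0.75] / (σ√T) = (0.0572 + 0.0863) / 0.4244 = 0.3380 ≈ 0.34
d₂ = 0.3380 − 0.4244 = -0.0863 ≈ -0.09
exp(−qT) = exp(−0.037·0.75) = 0.9726;  exp(−rT) = exp(−0.032·0.75) = 0.9763
N(d₁) = N(0.34) = 0.6331;  N(d₂) = N(-0.09) = 0.4641
C = 360·0.9726·0.6331 − 340·0.9763·0.4641 = 221.6711 − 154.0543 = 67.6168

$67.62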